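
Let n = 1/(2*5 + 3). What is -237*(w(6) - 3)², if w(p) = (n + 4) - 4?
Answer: -342228/169 ≈ -2025.0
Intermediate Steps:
n = 1/13 (n = 1/(10 + 3) = 1/13 ≈ 0.076923)
w(p) = 1/13 (w(p) = (1/13 + 4) - 4 = 53/13 - 4 = 1/13)
-237*(w(6) - 3)² = -237*(1/13 - 3)² = -237*(-38/13)² = -237*1444/169 = -342228/169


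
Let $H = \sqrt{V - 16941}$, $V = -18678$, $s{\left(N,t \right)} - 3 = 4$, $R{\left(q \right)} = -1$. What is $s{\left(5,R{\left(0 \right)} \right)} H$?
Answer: $7 i \sqrt{35619} \approx 1321.1 i$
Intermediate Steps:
$s{\left(N,t \right)} = 7$ ($s{\left(N,t \right)} = 3 + 4 = 7$)
$H = i \sqrt{35619}$ ($H = \sqrt{-18678 - 16941} = \sqrt{-35619} = i \sqrt{35619} \approx 188.73 i$)
$s{\left(5,R{\left(0 \right)} \right)} H = 7 i \sqrt{35619}$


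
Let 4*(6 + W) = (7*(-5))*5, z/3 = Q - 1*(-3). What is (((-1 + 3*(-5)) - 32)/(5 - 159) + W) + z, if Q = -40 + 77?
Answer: 21733/308 ≈ 70.562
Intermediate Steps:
Q = 37
z = 120 (z = 3*(37 - 1*(-3)) = 3*(37 + 3) = 3*40 = 120)
W = -199/4 (W = -6 + ((7*(-5))*5)/4 = -6 + (-35*5)/4 = -6 + (¼)*(-175) = -6 - 175/4 = -199/4 ≈ -49.750)
(((-1 + 3*(-5)) - 32)/(5 - 159) + W) + z = (((-1 + 3*(-5)) - 32)/(5 - 159) - 199/4) + 120 = (((-1 - 15) - 32)/(-154) - 199/4) + 120 = ((-16 - 32)*(-1/154) - 199/4) + 120 = (-48*(-1/154) - 199/4) + 120 = (24/77 - 199/4) + 120 = -15227/308 + 120 = 21733/308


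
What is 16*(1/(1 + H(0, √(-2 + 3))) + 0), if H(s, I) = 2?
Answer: 16/3 ≈ 5.3333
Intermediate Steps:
16*(1/(1 + H(0, √(-2 + 3))) + 0) = 16*(1/(1 + 2) + 0) = 16*(1/3 + 0) = 16*(⅓ + 0) = 16*(⅓) = 16/3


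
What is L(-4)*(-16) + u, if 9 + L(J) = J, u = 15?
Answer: 223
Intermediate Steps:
L(J) = -9 + J
L(-4)*(-16) + u = (-9 - 4)*(-16) + 15 = -13*(-16) + 15 = 208 + 15 = 223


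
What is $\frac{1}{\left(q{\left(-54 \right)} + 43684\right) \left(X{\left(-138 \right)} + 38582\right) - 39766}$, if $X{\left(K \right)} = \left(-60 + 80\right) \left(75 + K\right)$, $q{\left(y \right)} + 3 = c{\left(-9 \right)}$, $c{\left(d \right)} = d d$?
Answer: $\frac{1}{1633245598} \approx 6.1228 \cdot 10^{-10}$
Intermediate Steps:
$c{\left(d \right)} = d^{2}$
$q{\left(y \right)} = 78$ ($q{\left(y \right)} = -3 + \left(-9\right)^{2} = -3 + 81 = 78$)
$X{\left(K \right)} = 1500 + 20 K$ ($X{\left(K \right)} = 20 \left(75 + K\right) = 1500 + 20 K$)
$\frac{1}{\left(q{\left(-54 \right)} + 43684\right) \left(X{\left(-138 \right)} + 38582\right) - 39766} = \frac{1}{\left(78 + 43684\right) \left(\left(1500 + 20 \left(-138\right)\right) + 38582\right) - 39766} = \frac{1}{43762 \left(\left(1500 - 2760\right) + 38582\right) - 39766} = \frac{1}{43762 \left(-1260 + 38582\right) - 39766} = \frac{1}{43762 \cdot 37322 - 39766} = \frac{1}{1633285364 - 39766} = \frac{1}{1633245598}$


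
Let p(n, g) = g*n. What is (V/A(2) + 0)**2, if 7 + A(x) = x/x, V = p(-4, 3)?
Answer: 4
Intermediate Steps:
V = -12 (V = 3*(-4) = -12)
A(x) = -6 (A(x) = -7 + x/x = -7 + 1 = -6)
(V/A(2) + 0)**2 = (-12/(-6) + 0)**2 = (-12*(-1/6) + 0)**2 = (2 + 0)**2 = 2**2 = 4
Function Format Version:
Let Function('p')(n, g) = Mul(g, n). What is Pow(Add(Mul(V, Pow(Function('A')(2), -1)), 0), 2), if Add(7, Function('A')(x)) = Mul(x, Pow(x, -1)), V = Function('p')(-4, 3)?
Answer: 4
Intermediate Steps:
V = -12 (V = Mul(3, -4) = -12)
Function('A')(x) = -6 (Function('A')(x) = Add(-7, Mul(x, Pow(x, -1))) = Add(-7, 1) = -6)
Pow(Add(Mul(V, Pow(Function('A')(2), -1)), 0), 2) = Pow(Add(Mul(-12, Pow(-6, -1)), 0), 2) = Pow(Add(Mul(-12, Rational(-1, 6)), 0), 2) = Pow(Add(2, 0), 2) = Pow(2, 2) = 4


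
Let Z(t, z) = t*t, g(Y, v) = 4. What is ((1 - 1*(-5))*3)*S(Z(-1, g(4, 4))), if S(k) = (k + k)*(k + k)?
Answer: 72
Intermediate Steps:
Z(t, z) = t²
S(k) = 4*k² (S(k) = (2*k)*(2*k) = 4*k²)
((1 - 1*(-5))*3)*S(Z(-1, g(4, 4))) = ((1 - 1*(-5))*3)*(4*((-1)²)²) = ((1 + 5)*3)*(4*1²) = (6*3)*(4*1) = 18*4 = 72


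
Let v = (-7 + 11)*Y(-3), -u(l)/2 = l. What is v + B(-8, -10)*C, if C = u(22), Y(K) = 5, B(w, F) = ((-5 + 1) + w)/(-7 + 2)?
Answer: -428/5 ≈ -85.600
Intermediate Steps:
B(w, F) = 4/5 - w/5 (B(w, F) = (-4 + w)/(-5) = (-4 + w)*(-1/5) = 4/5 - w/5)
u(l) = -2*l
C = -44 (C = -2*22 = -44)
v = 20 (v = (-7 + 11)*5 = 4*5 = 20)
v + B(-8, -10)*C = 20 + (4/5 - 1/5*(-8))*(-44) = 20 + (4/5 + 8/5)*(-44) = 20 + (12/5)*(-44) = 20 - 528/5 = -428/5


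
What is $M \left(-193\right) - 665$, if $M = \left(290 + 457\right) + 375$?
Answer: $-217211$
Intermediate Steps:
$M = 1122$ ($M = 747 + 375 = 1122$)
$M \left(-193\right) - 665 = 1122 \left(-193\right) - 665 = -216546 - 665 = -217211$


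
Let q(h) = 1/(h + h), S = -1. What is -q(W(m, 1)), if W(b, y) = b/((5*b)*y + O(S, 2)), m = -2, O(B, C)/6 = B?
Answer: -4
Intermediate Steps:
O(B, C) = 6*B
W(b, y) = b/(-6 + 5*b*y) (W(b, y) = b/((5*b)*y + 6*(-1)) = b/(5*b*y - 6) = b/(-6 + 5*b*y))
q(h) = 1/(2*h)
-q(W(m, 1)) = -1/(2*((-2/(-6 + 5*(-2)*1)))) = -1/(2*((-2/(-6 - 10)))) = -1/(2*((-2/(-16)))) = -1/(2*((-2*(-1/16)))) = -1/(2*⅛) = -8/2 = -1*4 = -4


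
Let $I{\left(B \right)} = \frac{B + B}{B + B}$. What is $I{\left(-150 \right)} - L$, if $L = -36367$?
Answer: $36368$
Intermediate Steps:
$I{\left(B \right)} = 1$ ($I{\left(B \right)} = \frac{2 B}{2 B} = 2 B \frac{1}{2 B} = 1$)
$I{\left(-150 \right)} - L = 1 - -36367 = 1 + 36367 = 36368$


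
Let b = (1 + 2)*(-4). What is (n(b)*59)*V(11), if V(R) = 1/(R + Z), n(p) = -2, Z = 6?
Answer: -118/17 ≈ -6.9412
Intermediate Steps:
b = -12 (b = 3*(-4) = -12)
V(R) = 1/(6 + R) (V(R) = 1/(R + 6) = 1/(6 + R))
(n(b)*59)*V(11) = (-2*59)/(6 + 11) = -118/17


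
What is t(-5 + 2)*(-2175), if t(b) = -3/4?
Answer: 6525/4 ≈ 1631.3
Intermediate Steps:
t(b) = -3/4 (t(b) = -3*1/4 = -3/4)
t(-5 + 2)*(-2175) = -3/4*(-2175) = 6525/4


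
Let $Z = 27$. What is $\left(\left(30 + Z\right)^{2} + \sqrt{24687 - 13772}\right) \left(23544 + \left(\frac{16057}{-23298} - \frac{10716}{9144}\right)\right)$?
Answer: $\frac{37719570616839}{493141} + \frac{11609593911 \sqrt{10915}}{493141} \approx 7.8948 \cdot 10^{7}$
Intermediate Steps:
$\left(\left(30 + Z\right)^{2} + \sqrt{24687 - 13772}\right) \left(23544 + \left(\frac{16057}{-23298} - \frac{10716}{9144}\right)\right) = \left(\left(30 + 27\right)^{2} + \sqrt{24687 - 13772}\right) \left(23544 + \left(\frac{16057}{-23298} - \frac{10716}{9144}\right)\right) = \left(57^{2} + \sqrt{10915}\right) \left(23544 + \left(16057 \left(- \frac{1}{23298}\right) - \frac{893}{762}\right)\right) = \left(3249 + \sqrt{10915}\right) \left(23544 - \frac{917793}{493141}\right) = \left(3249 + \sqrt{10915}\right) \frac{11609593911}{493141} = \frac{37719570616839}{493141} + \frac{11609593911 \sqrt{10915}}{493141}$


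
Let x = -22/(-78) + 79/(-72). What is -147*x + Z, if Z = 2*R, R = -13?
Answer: 29275/312 ≈ 93.830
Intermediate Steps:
x = -763/936 (x = -22*(-1/78) + 79*(-1/72) = 11/39 - 79/72 = -763/936 ≈ -0.81517)
Z = -26 (Z = 2*(-13) = -26)
-147*x + Z = -147*(-763/936) - 26 = 37387/312 - 26 = 29275/312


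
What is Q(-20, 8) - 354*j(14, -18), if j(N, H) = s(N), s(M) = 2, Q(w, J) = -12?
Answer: -720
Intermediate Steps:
j(N, H) = 2
Q(-20, 8) - 354*j(14, -18) = -12 - 354*2 = -12 - 708 = -720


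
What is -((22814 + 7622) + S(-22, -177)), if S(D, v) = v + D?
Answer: -30237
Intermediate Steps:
S(D, v) = D + v
-((22814 + 7622) + S(-22, -177)) = -((22814 + 7622) + (-22 - 177)) = -(30436 - 199) = -1*30237 = -30237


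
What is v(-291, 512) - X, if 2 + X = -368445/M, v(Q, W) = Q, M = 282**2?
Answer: -7537997/26508 ≈ -284.37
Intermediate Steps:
M = 79524
X = -175831/26508 (X = -2 - 368445/79524 = -2 - 368445*1/79524 = -2 - 122815/26508 = -175831/26508 ≈ -6.6331)
v(-291, 512) - X = -291 - 1*(-175831/26508) = -291 + 175831/26508 = -7537997/26508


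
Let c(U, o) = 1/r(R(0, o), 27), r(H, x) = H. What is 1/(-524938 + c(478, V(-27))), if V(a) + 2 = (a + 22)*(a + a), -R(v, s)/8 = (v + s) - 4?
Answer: -2112/1108669057 ≈ -1.9050e-6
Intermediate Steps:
R(v, s) = 32 - 8*s - 8*v (R(v, s) = -8*((v + s) - 4) = -8*((s + v) - 4) = -8*(-4 + s + v) = 32 - 8*s - 8*v)
V(a) = -2 + 2*a*(22 + a) (V(a) = -2 + (a + 22)*(a + a) = -2 + (22 + a)*(2*a) = -2 + 2*a*(22 + a))
c(U, o) = 1/(32 - 8*o) (c(U, o) = 1/(32 - 8*o - 8*0) = 1/(32 - 8*o + 0) = 1/(32 - 8*o))
1/(-524938 + c(478, V(-27))) = 1/(-524938 - 1/(-32 + 8*(-2 + 2*(-27)**2 + 44*(-27)))) = 1/(-524938 - 1/(-32 + 8*(-2 + 2*729 - 1188))) = 1/(-524938 - 1/(-32 + 8*(-2 + 1458 - 1188))) = 1/(-524938 - 1/(-32 + 8*268)) = 1/(-524938 - 1/(-32 + 2144)) = 1/(-524938 - 1/2112) = 1/(-1108669057/2112) = -2112/1108669057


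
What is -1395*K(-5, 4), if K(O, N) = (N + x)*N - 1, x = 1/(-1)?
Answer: -15345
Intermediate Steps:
x = -1
K(O, N) = -1 + N*(-1 + N) (K(O, N) = (N - 1)*N - 1 = (-1 + N)*N - 1 = N*(-1 + N) - 1 = -1 + N*(-1 + N))
-1395*K(-5, 4) = -1395*(-1 + 4² - 1*4) = -1395*(-1 + 16 - 4) = -1395*11 = -15345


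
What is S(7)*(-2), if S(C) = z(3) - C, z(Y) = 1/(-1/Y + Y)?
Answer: 53/4 ≈ 13.250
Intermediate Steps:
z(Y) = 1/(Y - 1/Y)
S(C) = 3/8 - C (S(C) = 3/(-1 + 3**2) - C = 3/(-1 + 9) - C = 3/8 - C)
S(7)*(-2) = (3/8 - 1*7)*(-2) = (3/8 - 7)*(-2) = -53/8*(-2) = 53/4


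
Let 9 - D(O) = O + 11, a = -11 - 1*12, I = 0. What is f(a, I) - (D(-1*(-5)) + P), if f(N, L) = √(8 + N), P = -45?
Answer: 52 + I*√15 ≈ 52.0 + 3.873*I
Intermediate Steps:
a = -23 (a = -11 - 12 = -23)
D(O) = -2 - O (D(O) = 9 - (O + 11) = 9 - (11 + O) = 9 + (-11 - O) = -2 - O)
f(a, I) - (D(-1*(-5)) + P) = √(8 - 23) - ((-2 - (-1)*(-5)) - 45) = √(-15) - ((-2 - 1*5) - 45) = I*√15 - ((-2 - 5) - 45) = I*√15 - (-7 - 45) = I*√15 - 1*(-52) = I*√15 + 52 = 52 + I*√15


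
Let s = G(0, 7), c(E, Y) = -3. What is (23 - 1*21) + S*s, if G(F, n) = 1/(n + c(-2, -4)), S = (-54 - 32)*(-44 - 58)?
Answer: 2195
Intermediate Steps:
S = 8772 (S = -86*(-102) = 8772)
G(F, n) = 1/(-3 + n) (G(F, n) = 1/(n - 3) = 1/(-3 + n))
s = 1/4 (s = 1/(-3 + 7) = 1/4 ≈ 0.25000)
(23 - 1*21) + S*s = (23 - 1*21) + 8772*(1/4) = (23 - 21) + 2193 = 2 + 2193 = 2195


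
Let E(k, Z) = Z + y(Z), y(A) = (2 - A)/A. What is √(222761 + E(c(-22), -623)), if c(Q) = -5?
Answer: √86217810427/623 ≈ 471.31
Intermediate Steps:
y(A) = (2 - A)/A
E(k, Z) = Z + (2 - Z)/Z
√(222761 + E(c(-22), -623)) = √(222761 + (-1 - 623 + 2/(-623))) = √(222761 + (-1 - 623 + 2*(-1/623))) = √(222761 + (-1 - 623 - 2/623)) = √(222761 - 388754/623) = √(138391349/623) = √86217810427/623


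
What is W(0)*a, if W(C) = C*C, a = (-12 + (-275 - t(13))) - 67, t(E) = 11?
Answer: 0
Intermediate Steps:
a = -365 (a = (-12 + (-275 - 1*11)) - 67 = (-12 + (-275 - 11)) - 67 = (-12 - 286) - 67 = -298 - 67 = -365)
W(C) = C²
W(0)*a = 0²*(-365) = 0*(-365) = 0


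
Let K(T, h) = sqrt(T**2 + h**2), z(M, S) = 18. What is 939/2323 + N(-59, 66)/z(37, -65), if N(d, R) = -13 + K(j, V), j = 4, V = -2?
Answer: -13297/41814 + sqrt(5)/9 ≈ -0.069552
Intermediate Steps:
N(d, R) = -13 + 2*sqrt(5) (N(d, R) = -13 + sqrt(4**2 + (-2)**2) = -13 + sqrt(16 + 4) = -13 + sqrt(20) = -13 + 2*sqrt(5))
939/2323 + N(-59, 66)/z(37, -65) = 939/2323 + (-13 + 2*sqrt(5))/18 = 939*(1/2323) + (-13 + 2*sqrt(5))*(1/18) = 939/2323 + (-13/18 + sqrt(5)/9) = -13297/41814 + sqrt(5)/9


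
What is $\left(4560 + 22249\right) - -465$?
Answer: $27274$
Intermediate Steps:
$\left(4560 + 22249\right) - -465 = 26809 + \left(-4 + 469\right) = 26809 + 465 = 27274$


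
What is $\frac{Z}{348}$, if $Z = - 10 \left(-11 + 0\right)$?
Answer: $\frac{55}{174} \approx 0.31609$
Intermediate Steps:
$Z = 110$ ($Z = \left(-10\right) \left(-11\right) = 110$)
$\frac{Z}{348} = \frac{110}{348} = 110 \cdot \frac{1}{348} = \frac{55}{174}$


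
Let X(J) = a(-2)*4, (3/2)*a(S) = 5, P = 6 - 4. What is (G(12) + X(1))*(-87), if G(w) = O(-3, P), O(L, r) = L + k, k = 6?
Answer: -1421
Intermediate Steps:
P = 2
a(S) = 10/3 (a(S) = (⅔)*5 = 10/3)
O(L, r) = 6 + L (O(L, r) = L + 6 = 6 + L)
X(J) = 40/3 (X(J) = (10/3)*4 = 40/3)
G(w) = 3 (G(w) = 6 - 3 = 3)
(G(12) + X(1))*(-87) = (3 + 40/3)*(-87) = (49/3)*(-87) = -1421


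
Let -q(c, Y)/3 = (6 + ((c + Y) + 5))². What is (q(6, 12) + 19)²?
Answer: 6270016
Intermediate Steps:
q(c, Y) = -3*(11 + Y + c)² (q(c, Y) = -3*(6 + ((c + Y) + 5))² = -3*(6 + ((Y + c) + 5))² = -3*(6 + (5 + Y + c))² = -3*(11 + Y + c)²)
(q(6, 12) + 19)² = (-3*(11 + 12 + 6)² + 19)² = (-3*29² + 19)² = (-3*841 + 19)² = (-2523 + 19)² = (-2504)² = 6270016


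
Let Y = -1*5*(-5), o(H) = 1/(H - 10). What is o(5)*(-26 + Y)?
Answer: ⅕ ≈ 0.20000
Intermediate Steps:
o(H) = 1/(-10 + H)
Y = 25 (Y = -5*(-5) = 25)
o(5)*(-26 + Y) = (-26 + 25)/(-10 + 5) = -1/(-5) = -⅕*(-1) = ⅕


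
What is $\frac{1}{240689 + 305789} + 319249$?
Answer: $\frac{174462555023}{546478} \approx 3.1925 \cdot 10^{5}$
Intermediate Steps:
$\frac{1}{240689 + 305789} + 319249 = \frac{1}{546478} + 319249 = \frac{174462555023}{546478}$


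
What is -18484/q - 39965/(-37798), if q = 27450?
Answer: 199190509/518777550 ≈ 0.38396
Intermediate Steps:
-18484/q - 39965/(-37798) = -18484/27450 - 39965/(-37798) = -18484*1/27450 - 39965*(-1/37798) = -9242/13725 + 39965/37798 = 199190509/518777550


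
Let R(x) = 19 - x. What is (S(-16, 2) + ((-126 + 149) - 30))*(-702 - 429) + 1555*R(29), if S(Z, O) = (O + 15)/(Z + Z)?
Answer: -225029/32 ≈ -7032.2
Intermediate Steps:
S(Z, O) = (15 + O)/(2*Z) (S(Z, O) = (15 + O)/((2*Z)) = (15 + O)*(1/(2*Z)) = (15 + O)/(2*Z))
(S(-16, 2) + ((-126 + 149) - 30))*(-702 - 429) + 1555*R(29) = ((1/2)*(15 + 2)/(-16) + ((-126 + 149) - 30))*(-702 - 429) + 1555*(19 - 1*29) = ((1/2)*(-1/16)*17 + (23 - 30))*(-1131) + 1555*(19 - 29) = (-17/32 - 7)*(-1131) + 1555*(-10) = -241/32*(-1131) - 15550 = 272571/32 - 15550 = -225029/32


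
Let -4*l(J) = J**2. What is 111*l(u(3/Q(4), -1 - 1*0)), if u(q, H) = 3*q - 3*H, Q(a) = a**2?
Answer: -360639/1024 ≈ -352.19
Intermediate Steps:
u(q, H) = -3*H + 3*q
l(J) = -J**2/4
111*l(u(3/Q(4), -1 - 1*0)) = 111*(-(-3*(-1 - 1*0) + 3*(3/(4**2)))**2/4) = 111*(-(-3*(-1 + 0) + 3*(3/16))**2/4) = 111*(-(-3*(-1) + 3*(3*(1/16)))**2/4) = 111*(-(3 + 3*(3/16))**2/4) = 111*(-(3 + 9/16)**2/4) = 111*(-(57/16)**2/4) = 111*(-1/4*3249/256) = 111*(-3249/1024) = -360639/1024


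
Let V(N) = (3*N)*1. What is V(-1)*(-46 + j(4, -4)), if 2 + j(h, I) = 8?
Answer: 120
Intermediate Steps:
j(h, I) = 6 (j(h, I) = -2 + 8 = 6)
V(N) = 3*N
V(-1)*(-46 + j(4, -4)) = (3*(-1))*(-46 + 6) = -3*(-40) = 120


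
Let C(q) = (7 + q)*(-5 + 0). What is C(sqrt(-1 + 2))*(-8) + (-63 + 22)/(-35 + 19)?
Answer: 5161/16 ≈ 322.56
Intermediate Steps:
C(q) = -35 - 5*q (C(q) = (7 + q)*(-5) = -35 - 5*q)
C(sqrt(-1 + 2))*(-8) + (-63 + 22)/(-35 + 19) = (-35 - 5*sqrt(-1 + 2))*(-8) + (-63 + 22)/(-35 + 19) = (-35 - 5*sqrt(1))*(-8) - 41/(-16) = (-35 - 5*1)*(-8) - 41*(-1/16) = (-35 - 5)*(-8) + 41/16 = -40*(-8) + 41/16 = 320 + 41/16 = 5161/16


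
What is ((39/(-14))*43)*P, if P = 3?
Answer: -5031/14 ≈ -359.36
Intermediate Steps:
((39/(-14))*43)*P = ((39/(-14))*43)*3 = ((39*(-1/14))*43)*3 = -39/14*43*3 = -1677/14*3 = -5031/14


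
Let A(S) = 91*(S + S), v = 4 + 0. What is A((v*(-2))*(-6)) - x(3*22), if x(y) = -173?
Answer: 8909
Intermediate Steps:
v = 4
A(S) = 182*S (A(S) = 91*(2*S) = 182*S)
A((v*(-2))*(-6)) - x(3*22) = 182*((4*(-2))*(-6)) - 1*(-173) = 182*(-8*(-6)) + 173 = 182*48 + 173 = 8736 + 173 = 8909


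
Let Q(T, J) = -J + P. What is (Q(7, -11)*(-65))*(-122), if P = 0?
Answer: 87230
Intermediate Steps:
Q(T, J) = -J (Q(T, J) = -J + 0 = -J)
(Q(7, -11)*(-65))*(-122) = (-1*(-11)*(-65))*(-122) = (11*(-65))*(-122) = -715*(-122) = 87230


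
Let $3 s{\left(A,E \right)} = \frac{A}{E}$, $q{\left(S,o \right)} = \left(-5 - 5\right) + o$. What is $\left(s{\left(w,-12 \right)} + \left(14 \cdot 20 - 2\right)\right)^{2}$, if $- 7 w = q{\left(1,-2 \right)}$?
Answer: $\frac{34070569}{441} \approx 77258.0$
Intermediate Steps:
$q{\left(S,o \right)} = -10 + o$
$w = \frac{12}{7}$ ($w = - \frac{-10 - 2}{7} = \left(- \frac{1}{7}\right) \left(-12\right) = \frac{12}{7} \approx 1.7143$)
$s{\left(A,E \right)} = \frac{A}{3 E}$ ($s{\left(A,E \right)} = \frac{A \frac{1}{E}}{3} = \frac{A}{3 E}$)
$\left(s{\left(w,-12 \right)} + \left(14 \cdot 20 - 2\right)\right)^{2} = \left(\frac{1}{3} \cdot \frac{12}{7} \frac{1}{-12} + \left(14 \cdot 20 - 2\right)\right)^{2} = \left(\frac{1}{3} \cdot \frac{12}{7} \left(- \frac{1}{12}\right) + \left(280 - 2\right)\right)^{2} = \left(- \frac{1}{21} + 278\right)^{2} = \left(\frac{5837}{21}\right)^{2} = \frac{34070569}{441}$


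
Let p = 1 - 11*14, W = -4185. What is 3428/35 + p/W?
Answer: 318923/3255 ≈ 97.979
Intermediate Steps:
p = -153 (p = 1 - 154 = -153)
3428/35 + p/W = 3428/35 - 153/(-4185) = 3428*(1/35) - 153*(-1/4185) = 3428/35 + 17/465 = 318923/3255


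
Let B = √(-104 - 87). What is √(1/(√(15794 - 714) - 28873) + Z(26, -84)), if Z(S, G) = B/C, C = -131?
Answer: √(-1/(28873 - 2*√3770) - I*√191/131) ≈ 0.22963 - 0.22971*I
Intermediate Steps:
B = I*√191 (B = √(-191) = I*√191 ≈ 13.82*I)
Z(S, G) = -I*√191/131 (Z(S, G) = (I*√191)/(-131) = (I*√191)*(-1/131) = -I*√191/131)
√(1/(√(15794 - 714) - 28873) + Z(26, -84)) = √(1/(√(15794 - 714) - 28873) - I*√191/131) = √(1/(√15080 - 28873) - I*√191/131) = √(1/(2*√3770 - 28873) - I*√191/131) = √(1/(-28873 + 2*√3770) - I*√191/131)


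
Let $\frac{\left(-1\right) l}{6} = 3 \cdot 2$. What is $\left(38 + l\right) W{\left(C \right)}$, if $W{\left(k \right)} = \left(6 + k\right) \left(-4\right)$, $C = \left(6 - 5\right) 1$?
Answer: $-56$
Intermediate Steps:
$C = 1$ ($C = \left(6 - 5\right) 1 = 1 \cdot 1 = 1$)
$l = -36$ ($l = - 6 \cdot 3 \cdot 2 = \left(-6\right) 6 = -36$)
$W{\left(k \right)} = -24 - 4 k$
$\left(38 + l\right) W{\left(C \right)} = \left(38 - 36\right) \left(-24 - 4\right) = 2 \left(-24 - 4\right) = 2 \left(-28\right) = -56$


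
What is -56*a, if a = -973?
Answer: 54488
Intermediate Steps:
-56*a = -56*(-973) = 54488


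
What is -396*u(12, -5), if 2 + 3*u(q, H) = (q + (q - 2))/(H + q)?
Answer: -1056/7 ≈ -150.86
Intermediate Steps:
u(q, H) = -2/3 + (-2 + 2*q)/(3*(H + q)) (u(q, H) = -2/3 + ((q + (q - 2))/(H + q))/3 = -2/3 + ((q + (-2 + q))/(H + q))/3 = -2/3 + ((-2 + 2*q)/(H + q))/3 = -2/3 + (-2 + 2*q)/(3*(H + q)))
-396*u(12, -5) = -264*(-1 - 1*(-5))/(-5 + 12) = -264*(-1 + 5)/7 = -264*4/7 = -396*8/21 = -1056/7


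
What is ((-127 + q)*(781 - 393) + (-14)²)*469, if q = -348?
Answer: -86344776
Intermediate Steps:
((-127 + q)*(781 - 393) + (-14)²)*469 = ((-127 - 348)*(781 - 393) + (-14)²)*469 = (-475*388 + 196)*469 = (-184300 + 196)*469 = -184104*469 = -86344776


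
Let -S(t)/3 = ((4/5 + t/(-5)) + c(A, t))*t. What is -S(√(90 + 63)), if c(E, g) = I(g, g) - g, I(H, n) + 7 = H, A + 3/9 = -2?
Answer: -459/5 - 279*√17/5 ≈ -321.87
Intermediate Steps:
A = -7/3 (A = -⅓ - 2 = -7/3 ≈ -2.3333)
I(H, n) = -7 + H
c(E, g) = -7 (c(E, g) = (-7 + g) - g = -7)
S(t) = -3*t*(-31/5 - t/5) (S(t) = -3*((4/5 + t/(-5)) - 7)*t = -3*((4*(⅕) + t*(-⅕)) - 7)*t = -3*((⅘ - t/5) - 7)*t = -3*(-31/5 - t/5)*t = -3*t*(-31/5 - t/5))
-S(√(90 + 63)) = -3*√(90 + 63)*(31 + √(90 + 63))/5 = -3*√153*(31 + √153)/5 = -3*3*√17*(31 + 3*√17)/5 = -9*√17*(31 + 3*√17)/5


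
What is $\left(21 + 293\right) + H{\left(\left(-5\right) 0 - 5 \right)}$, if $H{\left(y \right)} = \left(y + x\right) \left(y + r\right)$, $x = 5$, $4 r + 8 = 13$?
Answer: $314$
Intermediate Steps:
$r = \frac{5}{4}$ ($r = -2 + \frac{1}{4} \cdot 13 = -2 + \frac{13}{4} = \frac{5}{4} \approx 1.25$)
$H{\left(y \right)} = \left(5 + y\right) \left(\frac{5}{4} + y\right)$ ($H{\left(y \right)} = \left(y + 5\right) \left(y + \frac{5}{4}\right) = \left(5 + y\right) \left(\frac{5}{4} + y\right)$)
$\left(21 + 293\right) + H{\left(\left(-5\right) 0 - 5 \right)} = \left(21 + 293\right) + \left(\frac{25}{4} + \left(\left(-5\right) 0 - 5\right)^{2} + \frac{25 \left(\left(-5\right) 0 - 5\right)}{4}\right) = 314 + \left(\frac{25}{4} + \left(0 - 5\right)^{2} + \frac{25 \left(0 - 5\right)}{4}\right) = 314 + \left(\frac{25}{4} + \left(-5\right)^{2} + \frac{25}{4} \left(-5\right)\right) = 314 + \left(\frac{25}{4} + 25 - \frac{125}{4}\right) = 314 + 0 = 314$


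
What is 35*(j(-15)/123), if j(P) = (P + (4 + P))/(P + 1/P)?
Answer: 2275/4633 ≈ 0.49104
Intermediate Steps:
j(P) = (4 + 2*P)/(P + 1/P)
35*(j(-15)/123) = 35*((2*(-15)*(2 - 15)/(1 + (-15)**2))/123) = 35*((2*(-15)*(-13)/(1 + 225))*(1/123)) = 35*((2*(-15)*(-13)/226)*(1/123)) = 35*((2*(-15)*(1/226)*(-13))*(1/123)) = 35*((195/113)*(1/123)) = 35*(65/4633) = 2275/4633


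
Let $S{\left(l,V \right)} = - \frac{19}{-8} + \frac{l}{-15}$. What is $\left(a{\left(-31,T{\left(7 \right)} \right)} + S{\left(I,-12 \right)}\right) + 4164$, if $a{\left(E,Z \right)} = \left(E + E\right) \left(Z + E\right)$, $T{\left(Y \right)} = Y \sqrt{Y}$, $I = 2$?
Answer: $\frac{730589}{120} - 434 \sqrt{7} \approx 4940.0$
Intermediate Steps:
$T{\left(Y \right)} = Y^{\frac{3}{2}}$
$S{\left(l,V \right)} = \frac{19}{8} - \frac{l}{15}$ ($S{\left(l,V \right)} = \left(-19\right) \left(- \frac{1}{8}\right) + l \left(- \frac{1}{15}\right) = \frac{19}{8} - \frac{l}{15}$)
$a{\left(E,Z \right)} = 2 E \left(E + Z\right)$
$\left(a{\left(-31,T{\left(7 \right)} \right)} + S{\left(I,-12 \right)}\right) + 4164 = \left(2 \left(-31\right) \left(-31 + 7^{\frac{3}{2}}\right) + \left(\frac{19}{8} - \frac{2}{15}\right)\right) + 4164 = \left(2 \left(-31\right) \left(-31 + 7 \sqrt{7}\right) + \left(\frac{19}{8} - \frac{2}{15}\right)\right) + 4164 = \left(\left(1922 - 434 \sqrt{7}\right) + \frac{269}{120}\right) + 4164 = \left(\frac{230909}{120} - 434 \sqrt{7}\right) + 4164 = \frac{730589}{120} - 434 \sqrt{7}$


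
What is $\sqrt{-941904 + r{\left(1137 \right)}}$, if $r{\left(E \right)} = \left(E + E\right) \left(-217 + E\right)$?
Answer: $4 \sqrt{71886} \approx 1072.5$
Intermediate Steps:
$r{\left(E \right)} = 2 E \left(-217 + E\right)$
$\sqrt{-941904 + r{\left(1137 \right)}} = \sqrt{-941904 + 2 \cdot 1137 \left(-217 + 1137\right)} = \sqrt{-941904 + 2 \cdot 1137 \cdot 920} = \sqrt{-941904 + 2092080} = \sqrt{1150176} = 4 \sqrt{71886}$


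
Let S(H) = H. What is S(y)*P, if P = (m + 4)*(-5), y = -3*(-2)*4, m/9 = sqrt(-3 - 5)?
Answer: -480 - 2160*I*sqrt(2) ≈ -480.0 - 3054.7*I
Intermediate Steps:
m = 18*I*sqrt(2) (m = 9*sqrt(-3 - 5) = 9*sqrt(-8) = 9*(2*I*sqrt(2)) = 18*I*sqrt(2) ≈ 25.456*I)
y = 24 (y = 6*4 = 24)
P = -20 - 90*I*sqrt(2) (P = (18*I*sqrt(2) + 4)*(-5) = (4 + 18*I*sqrt(2))*(-5) = -20 - 90*I*sqrt(2) ≈ -20.0 - 127.28*I)
S(y)*P = 24*(-20 - 90*I*sqrt(2)) = -480 - 2160*I*sqrt(2)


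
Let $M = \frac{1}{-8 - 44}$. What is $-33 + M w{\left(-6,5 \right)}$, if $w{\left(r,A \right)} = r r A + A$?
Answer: $- \frac{1901}{52} \approx -36.558$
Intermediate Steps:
$w{\left(r,A \right)} = A + A r^{2}$ ($w{\left(r,A \right)} = r^{2} A + A = A r^{2} + A = A + A r^{2}$)
$M = - \frac{1}{52}$ ($M = \frac{1}{-52} = - \frac{1}{52} \approx -0.019231$)
$-33 + M w{\left(-6,5 \right)} = -33 - \frac{5 \left(1 + \left(-6\right)^{2}\right)}{52} = -33 - \frac{5 \left(1 + 36\right)}{52} = -33 - \frac{5 \cdot 37}{52} = -33 - \frac{185}{52} = - \frac{1901}{52}$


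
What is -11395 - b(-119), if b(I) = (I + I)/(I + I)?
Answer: -11396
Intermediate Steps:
b(I) = 1 (b(I) = (2*I)/((2*I)) = (2*I)*(1/(2*I)) = 1)
-11395 - b(-119) = -11395 - 1*1 = -11395 - 1 = -11396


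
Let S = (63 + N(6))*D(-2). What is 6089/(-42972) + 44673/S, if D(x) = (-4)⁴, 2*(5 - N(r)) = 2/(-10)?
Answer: 755639569/312148608 ≈ 2.4208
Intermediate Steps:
N(r) = 51/10 (N(r) = 5 - 1/(-10) = 5 - (-1)/10 = 5 - ½*(-⅕) = 5 + ⅒ = 51/10)
D(x) = 256
S = 87168/5 (S = (63 + 51/10)*256 = (681/10)*256 = 87168/5 ≈ 17434.)
6089/(-42972) + 44673/S = 6089/(-42972) + 44673/(87168/5) = 6089*(-1/42972) + 44673*(5/87168) = -6089/42972 + 74455/29056 = 755639569/312148608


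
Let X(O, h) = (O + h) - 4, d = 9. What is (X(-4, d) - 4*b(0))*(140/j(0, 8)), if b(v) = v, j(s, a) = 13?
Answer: 140/13 ≈ 10.769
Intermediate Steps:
X(O, h) = -4 + O + h
(X(-4, d) - 4*b(0))*(140/j(0, 8)) = ((-4 - 4 + 9) - 4*0)*(140/13) = (1 + 0)*(140*(1/13)) = 1*(140/13) = 140/13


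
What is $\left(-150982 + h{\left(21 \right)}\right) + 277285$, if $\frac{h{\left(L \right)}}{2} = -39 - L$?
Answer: $126183$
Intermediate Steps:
$h{\left(L \right)} = -78 - 2 L$ ($h{\left(L \right)} = 2 \left(-39 - L\right) = -78 - 2 L$)
$\left(-150982 + h{\left(21 \right)}\right) + 277285 = \left(-150982 - 120\right) + 277285 = -151102 + 277285 = 126183$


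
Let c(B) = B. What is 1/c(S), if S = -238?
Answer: -1/238 ≈ -0.0042017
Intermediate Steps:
1/c(S) = 1/(-238) = -1/238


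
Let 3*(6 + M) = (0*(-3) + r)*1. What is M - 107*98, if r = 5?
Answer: -31471/3 ≈ -10490.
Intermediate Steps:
M = -13/3 (M = -6 + ((0*(-3) + 5)*1)/3 = -6 + ((0 + 5)*1)/3 = -6 + (5*1)/3 = -6 + (⅓)*5 = -6 + 5/3 = -13/3 ≈ -4.3333)
M - 107*98 = -13/3 - 107*98 = -13/3 - 10486 = -31471/3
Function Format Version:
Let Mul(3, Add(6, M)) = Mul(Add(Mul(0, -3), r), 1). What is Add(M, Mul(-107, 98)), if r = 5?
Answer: Rational(-31471, 3) ≈ -10490.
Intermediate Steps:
M = Rational(-13, 3) (M = Add(-6, Mul(Rational(1, 3), Mul(Add(Mul(0, -3), 5), 1))) = Add(-6, Mul(Rational(1, 3), Mul(Add(0, 5), 1))) = Add(-6, Mul(Rational(1, 3), Mul(5, 1))) = Add(-6, Mul(Rational(1, 3), 5)) = Add(-6, Rational(5, 3)) = Rational(-13, 3) ≈ -4.3333)
Add(M, Mul(-107, 98)) = Add(Rational(-13, 3), Mul(-107, 98)) = Add(Rational(-13, 3), -10486) = Rational(-31471, 3)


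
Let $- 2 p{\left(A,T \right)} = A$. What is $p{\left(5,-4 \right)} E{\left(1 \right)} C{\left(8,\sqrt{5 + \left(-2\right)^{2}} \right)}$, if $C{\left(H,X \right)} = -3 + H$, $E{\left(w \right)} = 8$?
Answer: $-100$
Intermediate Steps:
$p{\left(A,T \right)} = - \frac{A}{2}$
$p{\left(5,-4 \right)} E{\left(1 \right)} C{\left(8,\sqrt{5 + \left(-2\right)^{2}} \right)} = \left(- \frac{1}{2}\right) 5 \cdot 8 \left(-3 + 8\right) = \left(- \frac{5}{2}\right) 8 \cdot 5 = \left(-20\right) 5 = -100$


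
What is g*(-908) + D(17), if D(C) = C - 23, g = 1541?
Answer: -1399234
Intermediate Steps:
D(C) = -23 + C
g*(-908) + D(17) = 1541*(-908) + (-23 + 17) = -1399228 - 6 = -1399234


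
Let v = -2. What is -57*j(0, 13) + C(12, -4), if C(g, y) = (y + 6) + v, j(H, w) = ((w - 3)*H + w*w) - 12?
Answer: -8949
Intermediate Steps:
j(H, w) = -12 + w**2 + H*(-3 + w) (j(H, w) = ((-3 + w)*H + w**2) - 12 = (H*(-3 + w) + w**2) - 12 = (w**2 + H*(-3 + w)) - 12 = -12 + w**2 + H*(-3 + w))
C(g, y) = 4 + y (C(g, y) = (y + 6) - 2 = (6 + y) - 2 = 4 + y)
-57*j(0, 13) + C(12, -4) = -57*(-12 + 13**2 - 3*0 + 0*13) + (4 - 4) = -57*(-12 + 169 + 0 + 0) + 0 = -57*157 + 0 = -8949 + 0 = -8949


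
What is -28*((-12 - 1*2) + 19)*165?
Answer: -23100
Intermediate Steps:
-28*((-12 - 1*2) + 19)*165 = -28*((-12 - 2) + 19)*165 = -28*(-14 + 19)*165 = -28*5*165 = -140*165 = -23100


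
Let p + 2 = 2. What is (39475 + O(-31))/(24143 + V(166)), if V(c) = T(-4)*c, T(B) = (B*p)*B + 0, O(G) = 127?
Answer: 39602/24143 ≈ 1.6403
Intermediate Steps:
p = 0 (p = -2 + 2 = 0)
T(B) = 0 (T(B) = (B*0)*B + 0 = 0*B + 0 = 0 + 0 = 0)
V(c) = 0 (V(c) = 0*c = 0)
(39475 + O(-31))/(24143 + V(166)) = (39475 + 127)/(24143 + 0) = 39602/24143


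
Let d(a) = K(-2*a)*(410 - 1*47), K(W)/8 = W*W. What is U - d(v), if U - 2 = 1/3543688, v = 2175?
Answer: -194728986659632623/3543688 ≈ -5.4951e+10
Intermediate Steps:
U = 7087377/3543688 (U = 2 + 1/3543688 = 7087377/3543688 ≈ 2.0000)
K(W) = 8*W² (K(W) = 8*(W*W) = 8*W²)
d(a) = 11616*a² (d(a) = (8*(-2*a)²)*(410 - 1*47) = (8*(4*a²))*(410 - 47) = (32*a²)*363 = 11616*a²)
U - d(v) = 7087377/3543688 - 11616*2175² = 7087377/3543688 - 11616*4730625 = 7087377/3543688 - 1*54950940000 = 7087377/3543688 - 54950940000 = -194728986659632623/3543688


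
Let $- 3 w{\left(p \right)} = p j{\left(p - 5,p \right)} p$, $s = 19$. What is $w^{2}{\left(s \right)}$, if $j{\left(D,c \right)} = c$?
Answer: $\frac{47045881}{9} \approx 5.2273 \cdot 10^{6}$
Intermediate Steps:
$w{\left(p \right)} = - \frac{p^{3}}{3}$ ($w{\left(p \right)} = - \frac{p p p}{3} = - \frac{p^{2} p}{3} = - \frac{p^{3}}{3}$)
$w^{2}{\left(s \right)} = \left(- \frac{19^{3}}{3}\right)^{2} = \left(\left(- \frac{1}{3}\right) 6859\right)^{2} = \left(- \frac{6859}{3}\right)^{2} = \frac{47045881}{9}$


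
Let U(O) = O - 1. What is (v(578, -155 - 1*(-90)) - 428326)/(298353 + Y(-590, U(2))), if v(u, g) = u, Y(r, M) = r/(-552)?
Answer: -118058448/82345723 ≈ -1.4337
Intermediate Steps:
U(O) = -1 + O
Y(r, M) = -r/552 (Y(r, M) = r*(-1/552) = -r/552)
(v(578, -155 - 1*(-90)) - 428326)/(298353 + Y(-590, U(2))) = (578 - 428326)/(298353 - 1/552*(-590)) = -427748/(298353 + 295/276) = -427748/82345723/276 = -427748*276/82345723 = -118058448/82345723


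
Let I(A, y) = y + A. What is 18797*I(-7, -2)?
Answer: -169173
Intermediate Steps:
I(A, y) = A + y
18797*I(-7, -2) = 18797*(-7 - 2) = 18797*(-9) = -169173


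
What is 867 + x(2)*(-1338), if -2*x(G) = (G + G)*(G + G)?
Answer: 11571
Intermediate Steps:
x(G) = -2*G² (x(G) = -(G + G)*(G + G)/2 = -2*G*2*G/2 = -2*G²)
867 + x(2)*(-1338) = 867 - 2*2²*(-1338) = 867 - 2*4*(-1338) = 867 - 8*(-1338) = 867 + 10704 = 11571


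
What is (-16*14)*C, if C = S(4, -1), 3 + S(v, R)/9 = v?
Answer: -2016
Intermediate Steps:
S(v, R) = -27 + 9*v
C = 9 (C = -27 + 9*4 = -27 + 36 = 9)
(-16*14)*C = -16*14*9 = -224*9 = -2016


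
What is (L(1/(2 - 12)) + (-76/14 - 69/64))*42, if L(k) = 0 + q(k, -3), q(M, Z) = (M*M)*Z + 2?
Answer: -152433/800 ≈ -190.54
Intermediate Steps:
q(M, Z) = 2 + Z*M² (q(M, Z) = M²*Z + 2 = Z*M² + 2 = 2 + Z*M²)
L(k) = 2 - 3*k² (L(k) = 0 + (2 - 3*k²) = 2 - 3*k²)
(L(1/(2 - 12)) + (-76/14 - 69/64))*42 = ((2 - 3/(2 - 12)²) + (-76/14 - 69/64))*42 = ((2 - 3*(1/(-10))²) + (-76*1/14 - 69*1/64))*42 = ((2 - 3*(-⅒)²) + (-38/7 - 69/64))*42 = ((2 - 3*1/100) - 2915/448)*42 = ((2 - 3/100) - 2915/448)*42 = (197/100 - 2915/448)*42 = -50811/11200*42 = -152433/800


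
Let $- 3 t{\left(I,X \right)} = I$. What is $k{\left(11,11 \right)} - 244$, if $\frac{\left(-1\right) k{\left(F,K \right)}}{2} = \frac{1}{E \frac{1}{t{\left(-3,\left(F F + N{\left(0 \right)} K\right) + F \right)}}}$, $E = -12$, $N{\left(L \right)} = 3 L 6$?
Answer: $- \frac{1463}{6} \approx -243.83$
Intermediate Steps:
$N{\left(L \right)} = 18 L$
$t{\left(I,X \right)} = - \frac{I}{3}$
$k{\left(F,K \right)} = \frac{1}{6}$ ($k{\left(F,K \right)} = - \frac{2}{\left(-12\right) \frac{1}{\left(- \frac{1}{3}\right) \left(-3\right)}} = - \frac{2}{\left(-12\right) 1^{-1}} = - \frac{2}{\left(-12\right) 1} = - \frac{2}{-12} = \left(-2\right) \left(- \frac{1}{12}\right) = \frac{1}{6}$)
$k{\left(11,11 \right)} - 244 = \frac{1}{6} - 244 = - \frac{1463}{6}$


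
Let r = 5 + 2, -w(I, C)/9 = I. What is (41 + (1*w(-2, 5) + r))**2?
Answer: 4356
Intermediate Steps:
w(I, C) = -9*I
r = 7
(41 + (1*w(-2, 5) + r))**2 = (41 + (1*(-9*(-2)) + 7))**2 = (41 + (1*18 + 7))**2 = (41 + (18 + 7))**2 = (41 + 25)**2 = 66**2 = 4356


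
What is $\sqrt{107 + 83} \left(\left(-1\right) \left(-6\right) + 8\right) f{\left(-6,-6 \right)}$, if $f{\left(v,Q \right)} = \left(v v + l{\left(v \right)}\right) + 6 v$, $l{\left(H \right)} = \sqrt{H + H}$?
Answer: $28 i \sqrt{570} \approx 668.49 i$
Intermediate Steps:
$l{\left(H \right)} = \sqrt{2} \sqrt{H}$ ($l{\left(H \right)} = \sqrt{2 H} = \sqrt{2} \sqrt{H}$)
$f{\left(v,Q \right)} = v^{2} + 6 v + \sqrt{2} \sqrt{v}$ ($f{\left(v,Q \right)} = \left(v v + \sqrt{2} \sqrt{v}\right) + 6 v = \left(v^{2} + \sqrt{2} \sqrt{v}\right) + 6 v = v^{2} + 6 v + \sqrt{2} \sqrt{v}$)
$\sqrt{107 + 83} \left(\left(-1\right) \left(-6\right) + 8\right) f{\left(-6,-6 \right)} = \sqrt{107 + 83} \left(\left(-1\right) \left(-6\right) + 8\right) \left(\left(-6\right)^{2} + 6 \left(-6\right) + \sqrt{2} \sqrt{-6}\right) = \sqrt{190} \left(6 + 8\right) \left(36 - 36 + \sqrt{2} i \sqrt{6}\right) = \sqrt{190} \cdot 14 \left(36 - 36 + 2 i \sqrt{3}\right) = 14 \sqrt{190} \cdot 2 i \sqrt{3} = 28 i \sqrt{570}$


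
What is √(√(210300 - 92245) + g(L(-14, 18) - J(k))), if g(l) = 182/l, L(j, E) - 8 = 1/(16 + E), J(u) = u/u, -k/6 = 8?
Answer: √(1478932 + 57121*√118055)/239 ≈ 19.222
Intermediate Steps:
k = -48 (k = -6*8 = -48)
J(u) = 1
L(j, E) = 8 + 1/(16 + E)
√(√(210300 - 92245) + g(L(-14, 18) - J(k))) = √(√(210300 - 92245) + 182/((129 + 8*18)/(16 + 18) - 1*1)) = √(√118055 + 182/((129 + 144)/34 - 1)) = √(√118055 + 182/((1/34)*273 - 1)) = √(√118055 + 182/(273/34 - 1)) = √(√118055 + 182/(239/34)) = √(√118055 + 182*(34/239)) = √(√118055 + 6188/239) = √(6188/239 + √118055)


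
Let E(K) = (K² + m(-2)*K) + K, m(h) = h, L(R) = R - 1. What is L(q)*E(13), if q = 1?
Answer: 0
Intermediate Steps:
L(R) = -1 + R
E(K) = K² - K (E(K) = (K² - 2*K) + K = K² - K)
L(q)*E(13) = (-1 + 1)*(13*(-1 + 13)) = 0*(13*12) = 0*156 = 0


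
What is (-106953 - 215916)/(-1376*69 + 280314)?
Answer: -107623/61790 ≈ -1.7418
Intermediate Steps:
(-106953 - 215916)/(-1376*69 + 280314) = -322869/(-94944 + 280314) = -322869/185370 = -322869*1/185370 = -107623/61790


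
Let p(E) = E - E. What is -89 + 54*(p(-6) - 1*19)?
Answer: -1115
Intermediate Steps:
p(E) = 0
-89 + 54*(p(-6) - 1*19) = -89 + 54*(0 - 1*19) = -89 + 54*(0 - 19) = -89 + 54*(-19) = -89 - 1026 = -1115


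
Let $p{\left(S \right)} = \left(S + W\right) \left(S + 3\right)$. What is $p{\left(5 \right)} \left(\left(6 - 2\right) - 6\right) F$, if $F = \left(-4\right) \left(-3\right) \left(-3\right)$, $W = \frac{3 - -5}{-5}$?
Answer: $\frac{9792}{5} \approx 1958.4$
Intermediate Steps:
$W = - \frac{8}{5}$ ($W = \left(3 + 5\right) \left(- \frac{1}{5}\right) = 8 \left(- \frac{1}{5}\right) = - \frac{8}{5} \approx -1.6$)
$p{\left(S \right)} = \left(3 + S\right) \left(- \frac{8}{5} + S\right)$ ($p{\left(S \right)} = \left(S - \frac{8}{5}\right) \left(S + 3\right) = \left(- \frac{8}{5} + S\right) \left(3 + S\right) = \left(3 + S\right) \left(- \frac{8}{5} + S\right)$)
$F = -36$ ($F = 12 \left(-3\right) = -36$)
$p{\left(5 \right)} \left(\left(6 - 2\right) - 6\right) F = \left(- \frac{24}{5} + 5^{2} + \frac{7}{5} \cdot 5\right) \left(\left(6 - 2\right) - 6\right) \left(-36\right) = \left(- \frac{24}{5} + 25 + 7\right) \left(4 - 6\right) \left(-36\right) = \frac{136}{5} \left(-2\right) \left(-36\right) = \left(- \frac{272}{5}\right) \left(-36\right) = \frac{9792}{5}$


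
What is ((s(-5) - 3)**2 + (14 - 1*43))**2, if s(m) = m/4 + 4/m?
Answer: 1957201/160000 ≈ 12.233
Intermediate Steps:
s(m) = 4/m + m/4 (s(m) = m*(1/4) + 4/m = m/4 + 4/m = 4/m + m/4)
((s(-5) - 3)**2 + (14 - 1*43))**2 = (((4/(-5) + (1/4)*(-5)) - 3)**2 + (14 - 1*43))**2 = (((4*(-1/5) - 5/4) - 3)**2 + (14 - 43))**2 = (((-4/5 - 5/4) - 3)**2 - 29)**2 = ((-41/20 - 3)**2 - 29)**2 = ((-101/20)**2 - 29)**2 = (10201/400 - 29)**2 = (-1399/400)**2 = 1957201/160000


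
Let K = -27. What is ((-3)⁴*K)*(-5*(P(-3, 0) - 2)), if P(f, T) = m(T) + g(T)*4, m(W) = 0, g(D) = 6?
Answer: 240570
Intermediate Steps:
P(f, T) = 24 (P(f, T) = 0 + 6*4 = 0 + 24 = 24)
((-3)⁴*K)*(-5*(P(-3, 0) - 2)) = ((-3)⁴*(-27))*(-5*(24 - 2)) = (81*(-27))*(-5*22) = -2187*(-110) = 240570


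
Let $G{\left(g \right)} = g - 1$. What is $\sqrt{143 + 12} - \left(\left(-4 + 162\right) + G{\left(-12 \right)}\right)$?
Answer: $-145 + \sqrt{155} \approx -132.55$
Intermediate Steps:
$G{\left(g \right)} = -1 + g$ ($G{\left(g \right)} = g - 1 = -1 + g$)
$\sqrt{143 + 12} - \left(\left(-4 + 162\right) + G{\left(-12 \right)}\right) = \sqrt{143 + 12} - \left(\left(-4 + 162\right) - 13\right) = \sqrt{155} - \left(158 - 13\right) = \sqrt{155} - 145 = -145 + \sqrt{155}$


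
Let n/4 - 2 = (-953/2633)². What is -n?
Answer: -59094348/6932689 ≈ -8.5240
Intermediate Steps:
n = 59094348/6932689 (n = 8 + 4*(-953/2633)² = 8 + 4*(908209/6932689) = 8 + 3632836/6932689 = 59094348/6932689 ≈ 8.5240)
-n = -1*59094348/6932689 = -59094348/6932689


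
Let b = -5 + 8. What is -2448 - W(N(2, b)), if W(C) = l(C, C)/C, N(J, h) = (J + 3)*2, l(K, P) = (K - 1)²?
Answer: -24561/10 ≈ -2456.1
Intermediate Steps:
l(K, P) = (-1 + K)²
b = 3
N(J, h) = 6 + 2*J (N(J, h) = (3 + J)*2 = 6 + 2*J)
W(C) = (-1 + C)²/C
-2448 - W(N(2, b)) = -2448 - (-1 + (6 + 2*2))²/(6 + 2*2) = -2448 - (-1 + (6 + 4))²/(6 + 4) = -2448 - (-1 + 10)²/10 = -2448 - 9²/10 = -2448 - 81/10 = -24561/10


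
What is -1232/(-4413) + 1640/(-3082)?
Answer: -1720148/6800433 ≈ -0.25295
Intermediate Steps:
-1232/(-4413) + 1640/(-3082) = -1232*(-1/4413) + 1640*(-1/3082) = 1232/4413 - 820/1541 = -1720148/6800433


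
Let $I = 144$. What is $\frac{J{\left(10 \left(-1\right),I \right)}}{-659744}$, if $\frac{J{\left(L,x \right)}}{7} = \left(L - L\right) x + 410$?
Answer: $- \frac{1435}{329872} \approx -0.0043502$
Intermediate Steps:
$J{\left(L,x \right)} = 2870$ ($J{\left(L,x \right)} = 7 \left(\left(L - L\right) x + 410\right) = 7 \left(0 x + 410\right) = 7 \left(0 + 410\right) = 7 \cdot 410 = 2870$)
$\frac{J{\left(10 \left(-1\right),I \right)}}{-659744} = \frac{2870}{-659744} = 2870 \left(- \frac{1}{659744}\right) = - \frac{1435}{329872}$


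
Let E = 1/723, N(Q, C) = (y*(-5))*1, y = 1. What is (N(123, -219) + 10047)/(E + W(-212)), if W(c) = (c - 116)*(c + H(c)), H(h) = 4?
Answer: 7260366/49325953 ≈ 0.14719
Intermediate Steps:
N(Q, C) = -5 (N(Q, C) = (1*(-5))*1 = -5*1 = -5)
E = 1/723 ≈ 0.0013831
W(c) = (-116 + c)*(4 + c) (W(c) = (c - 116)*(c + 4) = (-116 + c)*(4 + c))
(N(123, -219) + 10047)/(E + W(-212)) = (-5 + 10047)/(1/723 + (-464 + (-212)² - 112*(-212))) = 10042/(1/723 + (-464 + 44944 + 23744)) = 10042/(1/723 + 68224) = 10042/(49325953/723) = 10042*(723/49325953) = 7260366/49325953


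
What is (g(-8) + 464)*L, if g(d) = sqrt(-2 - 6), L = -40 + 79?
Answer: 18096 + 78*I*sqrt(2) ≈ 18096.0 + 110.31*I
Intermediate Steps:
L = 39
g(d) = 2*I*sqrt(2) (g(d) = sqrt(-8) = 2*I*sqrt(2))
(g(-8) + 464)*L = (2*I*sqrt(2) + 464)*39 = (464 + 2*I*sqrt(2))*39 = 18096 + 78*I*sqrt(2)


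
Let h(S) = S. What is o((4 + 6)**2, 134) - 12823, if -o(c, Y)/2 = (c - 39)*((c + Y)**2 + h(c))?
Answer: -6705255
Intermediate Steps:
o(c, Y) = -2*(-39 + c)*(c + (Y + c)**2) (o(c, Y) = -2*(c - 39)*((c + Y)**2 + c) = -2*(-39 + c)*((Y + c)**2 + c) = -2*(-39 + c)*(c + (Y + c)**2))
o((4 + 6)**2, 134) - 12823 = (-2*(4 + 6)**4 + 78*(4 + 6)**2 + 78*(134 + (4 + 6)**2)**2 - 2*(4 + 6)**2*(134 + (4 + 6)**2)**2) - 12823 = (-2*(10**2)**2 + 78*10**2 + 78*(134 + 10**2)**2 - 2*10**2*(134 + 10**2)**2) - 12823 = (-2*100**2 + 78*100 + 78*(134 + 100)**2 - 2*100*(134 + 100)**2) - 12823 = (-2*10000 + 7800 + 78*234**2 - 2*100*234**2) - 12823 = (-20000 + 7800 + 78*54756 - 2*100*54756) - 12823 = (-20000 + 7800 + 4270968 - 10951200) - 12823 = -6692432 - 12823 = -6705255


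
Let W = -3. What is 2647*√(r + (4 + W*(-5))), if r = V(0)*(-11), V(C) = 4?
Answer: 13235*I ≈ 13235.0*I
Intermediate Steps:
r = -44 (r = 4*(-11) = -44)
2647*√(r + (4 + W*(-5))) = 2647*√(-44 + (4 - 3*(-5))) = 2647*√(-44 + (4 + 15)) = 2647*√(-44 + 19) = 2647*√(-25) = 2647*(5*I) = 13235*I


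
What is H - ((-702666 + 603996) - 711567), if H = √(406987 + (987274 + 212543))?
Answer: 810237 + 2*√401701 ≈ 8.1151e+5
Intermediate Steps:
H = 2*√401701 (H = √(406987 + 1199817) = √1606804 = 2*√401701 ≈ 1267.6)
H - ((-702666 + 603996) - 711567) = 2*√401701 - ((-702666 + 603996) - 711567) = 2*√401701 - (-98670 - 711567) = 2*√401701 - 1*(-810237) = 2*√401701 + 810237 = 810237 + 2*√401701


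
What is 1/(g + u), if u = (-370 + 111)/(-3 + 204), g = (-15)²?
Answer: 201/44966 ≈ 0.0044700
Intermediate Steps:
g = 225
u = -259/201 ≈ -1.2886
1/(g + u) = 1/(225 - 259/201) = 1/(44966/201) = 201/44966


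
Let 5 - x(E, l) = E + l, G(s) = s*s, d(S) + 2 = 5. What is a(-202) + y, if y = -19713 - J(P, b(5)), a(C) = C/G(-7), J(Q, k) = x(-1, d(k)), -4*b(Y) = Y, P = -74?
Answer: -966286/49 ≈ -19720.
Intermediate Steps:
d(S) = 3 (d(S) = -2 + 5 = 3)
G(s) = s**2
x(E, l) = 5 - E - l (x(E, l) = 5 - (E + l) = 5 + (-E - l) = 5 - E - l)
b(Y) = -Y/4
J(Q, k) = 3 (J(Q, k) = 5 - 1*(-1) - 1*3 = 5 + 1 - 3 = 3)
a(C) = C/49 (a(C) = C/((-7)**2) = C/49)
y = -19716 (y = -19713 - 1*3 = -19713 - 3 = -19716)
a(-202) + y = (1/49)*(-202) - 19716 = -202/49 - 19716 = -966286/49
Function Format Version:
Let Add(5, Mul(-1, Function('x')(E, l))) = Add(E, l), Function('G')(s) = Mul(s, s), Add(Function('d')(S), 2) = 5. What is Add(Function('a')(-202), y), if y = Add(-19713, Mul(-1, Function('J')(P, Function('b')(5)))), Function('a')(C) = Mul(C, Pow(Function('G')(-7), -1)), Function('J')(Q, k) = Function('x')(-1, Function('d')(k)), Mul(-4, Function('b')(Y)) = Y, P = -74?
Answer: Rational(-966286, 49) ≈ -19720.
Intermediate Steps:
Function('d')(S) = 3 (Function('d')(S) = Add(-2, 5) = 3)
Function('G')(s) = Pow(s, 2)
Function('x')(E, l) = Add(5, Mul(-1, E), Mul(-1, l)) (Function('x')(E, l) = Add(5, Mul(-1, Add(E, l))) = Add(5, Add(Mul(-1, E), Mul(-1, l))) = Add(5, Mul(-1, E), Mul(-1, l)))
Function('b')(Y) = Mul(Rational(-1, 4), Y)
Function('J')(Q, k) = 3 (Function('J')(Q, k) = Add(5, Mul(-1, -1), Mul(-1, 3)) = Add(5, 1, -3) = 3)
Function('a')(C) = Mul(Rational(1, 49), C) (Function('a')(C) = Mul(C, Pow(Pow(-7, 2), -1)) = Mul(C, Pow(49, -1)) = Mul(C, Rational(1, 49)) = Mul(Rational(1, 49), C))
y = -19716 (y = Add(-19713, Mul(-1, 3)) = Add(-19713, -3) = -19716)
Add(Function('a')(-202), y) = Add(Mul(Rational(1, 49), -202), -19716) = Add(Rational(-202, 49), -19716) = Rational(-966286, 49)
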